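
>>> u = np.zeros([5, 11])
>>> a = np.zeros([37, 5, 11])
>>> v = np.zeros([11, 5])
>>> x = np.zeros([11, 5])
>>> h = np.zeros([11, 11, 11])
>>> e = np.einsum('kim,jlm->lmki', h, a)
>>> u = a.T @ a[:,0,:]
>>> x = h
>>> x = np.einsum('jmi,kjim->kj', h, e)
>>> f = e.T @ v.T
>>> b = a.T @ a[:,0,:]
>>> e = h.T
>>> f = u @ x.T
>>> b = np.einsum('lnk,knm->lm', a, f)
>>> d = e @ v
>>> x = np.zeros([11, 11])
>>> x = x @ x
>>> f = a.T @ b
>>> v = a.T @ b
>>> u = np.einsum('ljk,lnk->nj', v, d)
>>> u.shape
(11, 5)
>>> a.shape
(37, 5, 11)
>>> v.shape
(11, 5, 5)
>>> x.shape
(11, 11)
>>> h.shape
(11, 11, 11)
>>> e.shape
(11, 11, 11)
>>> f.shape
(11, 5, 5)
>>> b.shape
(37, 5)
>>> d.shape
(11, 11, 5)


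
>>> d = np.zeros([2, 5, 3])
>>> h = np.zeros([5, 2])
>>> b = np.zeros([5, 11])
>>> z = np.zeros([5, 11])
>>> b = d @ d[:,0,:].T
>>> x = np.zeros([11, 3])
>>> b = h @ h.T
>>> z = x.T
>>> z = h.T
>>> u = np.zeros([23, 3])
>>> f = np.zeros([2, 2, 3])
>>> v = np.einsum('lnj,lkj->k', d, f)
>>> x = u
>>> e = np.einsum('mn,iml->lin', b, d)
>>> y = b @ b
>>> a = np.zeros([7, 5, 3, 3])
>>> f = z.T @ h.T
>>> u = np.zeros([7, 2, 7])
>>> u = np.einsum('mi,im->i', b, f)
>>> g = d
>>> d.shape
(2, 5, 3)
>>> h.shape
(5, 2)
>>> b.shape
(5, 5)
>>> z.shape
(2, 5)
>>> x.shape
(23, 3)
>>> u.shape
(5,)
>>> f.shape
(5, 5)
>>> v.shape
(2,)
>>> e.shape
(3, 2, 5)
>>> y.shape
(5, 5)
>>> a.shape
(7, 5, 3, 3)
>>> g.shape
(2, 5, 3)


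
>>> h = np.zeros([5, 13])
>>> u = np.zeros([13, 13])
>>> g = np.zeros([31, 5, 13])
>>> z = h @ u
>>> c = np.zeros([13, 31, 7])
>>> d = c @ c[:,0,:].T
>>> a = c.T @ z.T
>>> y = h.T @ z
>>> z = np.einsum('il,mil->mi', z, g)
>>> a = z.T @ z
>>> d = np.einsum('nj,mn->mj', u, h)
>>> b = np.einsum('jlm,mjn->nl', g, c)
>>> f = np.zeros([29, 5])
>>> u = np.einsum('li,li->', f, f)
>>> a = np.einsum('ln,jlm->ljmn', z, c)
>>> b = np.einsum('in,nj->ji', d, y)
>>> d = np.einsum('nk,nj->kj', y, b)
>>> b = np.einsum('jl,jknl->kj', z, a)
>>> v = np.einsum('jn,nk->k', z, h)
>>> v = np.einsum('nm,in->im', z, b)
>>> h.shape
(5, 13)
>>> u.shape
()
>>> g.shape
(31, 5, 13)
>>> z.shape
(31, 5)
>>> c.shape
(13, 31, 7)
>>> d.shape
(13, 5)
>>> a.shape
(31, 13, 7, 5)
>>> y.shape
(13, 13)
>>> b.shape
(13, 31)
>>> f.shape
(29, 5)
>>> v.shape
(13, 5)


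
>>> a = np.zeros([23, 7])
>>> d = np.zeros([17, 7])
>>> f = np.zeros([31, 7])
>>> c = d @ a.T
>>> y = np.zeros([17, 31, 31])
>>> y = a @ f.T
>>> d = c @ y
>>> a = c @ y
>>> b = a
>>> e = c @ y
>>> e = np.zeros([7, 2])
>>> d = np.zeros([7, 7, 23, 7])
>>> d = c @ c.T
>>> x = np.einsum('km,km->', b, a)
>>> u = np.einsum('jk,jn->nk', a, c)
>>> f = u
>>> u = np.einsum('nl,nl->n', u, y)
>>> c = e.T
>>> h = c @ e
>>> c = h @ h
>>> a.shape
(17, 31)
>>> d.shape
(17, 17)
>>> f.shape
(23, 31)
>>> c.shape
(2, 2)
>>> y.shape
(23, 31)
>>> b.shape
(17, 31)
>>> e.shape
(7, 2)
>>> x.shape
()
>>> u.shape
(23,)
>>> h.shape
(2, 2)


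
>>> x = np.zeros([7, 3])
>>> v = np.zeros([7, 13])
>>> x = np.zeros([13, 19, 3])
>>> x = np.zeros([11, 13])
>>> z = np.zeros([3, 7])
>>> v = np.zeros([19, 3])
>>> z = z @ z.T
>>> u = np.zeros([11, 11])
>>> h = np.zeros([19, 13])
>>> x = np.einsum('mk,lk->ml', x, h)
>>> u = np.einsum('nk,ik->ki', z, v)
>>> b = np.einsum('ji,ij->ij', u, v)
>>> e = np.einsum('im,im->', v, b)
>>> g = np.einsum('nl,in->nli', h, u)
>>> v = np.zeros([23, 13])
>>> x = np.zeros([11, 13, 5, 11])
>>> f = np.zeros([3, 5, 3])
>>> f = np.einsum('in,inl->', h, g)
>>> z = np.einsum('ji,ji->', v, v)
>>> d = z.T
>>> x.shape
(11, 13, 5, 11)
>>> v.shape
(23, 13)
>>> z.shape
()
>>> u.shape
(3, 19)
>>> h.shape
(19, 13)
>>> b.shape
(19, 3)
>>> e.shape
()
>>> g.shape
(19, 13, 3)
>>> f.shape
()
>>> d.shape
()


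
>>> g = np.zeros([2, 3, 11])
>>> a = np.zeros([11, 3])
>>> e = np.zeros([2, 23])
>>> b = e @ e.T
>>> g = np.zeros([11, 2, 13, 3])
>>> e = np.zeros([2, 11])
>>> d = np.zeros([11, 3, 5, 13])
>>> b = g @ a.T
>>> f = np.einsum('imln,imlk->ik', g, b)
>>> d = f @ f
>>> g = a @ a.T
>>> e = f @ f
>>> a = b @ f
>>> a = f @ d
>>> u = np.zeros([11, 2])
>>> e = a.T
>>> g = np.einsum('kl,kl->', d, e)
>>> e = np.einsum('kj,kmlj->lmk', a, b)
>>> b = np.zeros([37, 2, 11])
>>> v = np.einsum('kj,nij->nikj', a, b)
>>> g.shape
()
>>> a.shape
(11, 11)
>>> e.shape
(13, 2, 11)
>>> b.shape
(37, 2, 11)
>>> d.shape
(11, 11)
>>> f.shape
(11, 11)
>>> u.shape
(11, 2)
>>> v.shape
(37, 2, 11, 11)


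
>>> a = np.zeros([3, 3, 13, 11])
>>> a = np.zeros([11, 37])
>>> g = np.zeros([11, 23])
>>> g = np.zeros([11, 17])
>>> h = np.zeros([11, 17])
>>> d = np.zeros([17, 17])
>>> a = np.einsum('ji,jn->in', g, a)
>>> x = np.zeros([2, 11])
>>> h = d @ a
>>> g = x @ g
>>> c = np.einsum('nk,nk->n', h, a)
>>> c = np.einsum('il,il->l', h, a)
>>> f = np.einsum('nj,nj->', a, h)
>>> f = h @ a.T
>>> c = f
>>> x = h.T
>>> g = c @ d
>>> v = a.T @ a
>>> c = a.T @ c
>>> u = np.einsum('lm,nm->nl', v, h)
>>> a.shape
(17, 37)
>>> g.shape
(17, 17)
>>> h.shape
(17, 37)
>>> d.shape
(17, 17)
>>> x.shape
(37, 17)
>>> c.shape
(37, 17)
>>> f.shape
(17, 17)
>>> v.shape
(37, 37)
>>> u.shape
(17, 37)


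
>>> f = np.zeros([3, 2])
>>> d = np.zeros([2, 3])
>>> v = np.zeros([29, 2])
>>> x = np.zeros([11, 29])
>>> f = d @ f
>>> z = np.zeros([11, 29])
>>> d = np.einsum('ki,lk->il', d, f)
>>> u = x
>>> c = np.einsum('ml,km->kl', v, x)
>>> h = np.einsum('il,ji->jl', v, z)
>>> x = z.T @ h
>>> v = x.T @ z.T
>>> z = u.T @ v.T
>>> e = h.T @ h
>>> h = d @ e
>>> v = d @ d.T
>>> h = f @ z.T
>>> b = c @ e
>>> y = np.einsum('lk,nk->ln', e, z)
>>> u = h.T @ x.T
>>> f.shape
(2, 2)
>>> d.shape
(3, 2)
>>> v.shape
(3, 3)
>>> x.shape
(29, 2)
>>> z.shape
(29, 2)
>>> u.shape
(29, 29)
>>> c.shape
(11, 2)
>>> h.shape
(2, 29)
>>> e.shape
(2, 2)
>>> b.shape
(11, 2)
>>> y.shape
(2, 29)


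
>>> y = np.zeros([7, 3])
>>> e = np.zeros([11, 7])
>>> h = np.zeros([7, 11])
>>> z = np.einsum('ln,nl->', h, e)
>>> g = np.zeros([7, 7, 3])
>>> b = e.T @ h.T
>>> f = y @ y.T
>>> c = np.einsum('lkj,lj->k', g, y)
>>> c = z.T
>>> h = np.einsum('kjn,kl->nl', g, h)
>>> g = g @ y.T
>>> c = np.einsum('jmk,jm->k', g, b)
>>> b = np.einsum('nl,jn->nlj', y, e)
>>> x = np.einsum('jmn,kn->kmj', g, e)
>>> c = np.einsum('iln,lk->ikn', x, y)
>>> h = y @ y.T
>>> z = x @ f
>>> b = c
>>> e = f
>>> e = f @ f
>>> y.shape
(7, 3)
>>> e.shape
(7, 7)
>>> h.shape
(7, 7)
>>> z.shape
(11, 7, 7)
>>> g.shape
(7, 7, 7)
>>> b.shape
(11, 3, 7)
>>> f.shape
(7, 7)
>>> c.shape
(11, 3, 7)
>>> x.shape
(11, 7, 7)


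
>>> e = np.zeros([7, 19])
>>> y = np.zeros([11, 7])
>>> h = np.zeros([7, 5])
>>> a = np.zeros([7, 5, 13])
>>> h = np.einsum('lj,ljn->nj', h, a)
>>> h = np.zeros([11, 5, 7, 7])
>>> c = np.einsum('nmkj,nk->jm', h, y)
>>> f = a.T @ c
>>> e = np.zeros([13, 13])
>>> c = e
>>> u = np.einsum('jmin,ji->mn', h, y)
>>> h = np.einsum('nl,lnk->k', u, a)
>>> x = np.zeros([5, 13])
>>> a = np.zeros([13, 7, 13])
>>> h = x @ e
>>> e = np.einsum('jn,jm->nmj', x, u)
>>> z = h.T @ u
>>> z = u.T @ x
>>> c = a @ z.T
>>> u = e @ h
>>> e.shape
(13, 7, 5)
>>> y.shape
(11, 7)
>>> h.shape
(5, 13)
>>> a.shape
(13, 7, 13)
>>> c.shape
(13, 7, 7)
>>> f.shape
(13, 5, 5)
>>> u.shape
(13, 7, 13)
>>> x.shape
(5, 13)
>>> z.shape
(7, 13)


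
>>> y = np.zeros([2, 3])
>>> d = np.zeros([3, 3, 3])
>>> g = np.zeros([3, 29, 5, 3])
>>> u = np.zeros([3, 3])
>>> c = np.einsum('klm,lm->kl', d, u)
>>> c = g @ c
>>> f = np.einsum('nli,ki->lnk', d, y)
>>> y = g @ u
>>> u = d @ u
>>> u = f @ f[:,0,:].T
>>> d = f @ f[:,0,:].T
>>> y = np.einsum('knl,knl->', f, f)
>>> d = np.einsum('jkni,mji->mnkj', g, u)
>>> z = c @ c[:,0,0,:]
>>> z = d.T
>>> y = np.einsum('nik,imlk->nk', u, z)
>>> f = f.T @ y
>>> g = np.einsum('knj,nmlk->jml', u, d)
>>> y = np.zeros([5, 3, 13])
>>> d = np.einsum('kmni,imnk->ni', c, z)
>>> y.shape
(5, 3, 13)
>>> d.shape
(5, 3)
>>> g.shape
(3, 5, 29)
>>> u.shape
(3, 3, 3)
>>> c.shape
(3, 29, 5, 3)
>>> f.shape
(2, 3, 3)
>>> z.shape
(3, 29, 5, 3)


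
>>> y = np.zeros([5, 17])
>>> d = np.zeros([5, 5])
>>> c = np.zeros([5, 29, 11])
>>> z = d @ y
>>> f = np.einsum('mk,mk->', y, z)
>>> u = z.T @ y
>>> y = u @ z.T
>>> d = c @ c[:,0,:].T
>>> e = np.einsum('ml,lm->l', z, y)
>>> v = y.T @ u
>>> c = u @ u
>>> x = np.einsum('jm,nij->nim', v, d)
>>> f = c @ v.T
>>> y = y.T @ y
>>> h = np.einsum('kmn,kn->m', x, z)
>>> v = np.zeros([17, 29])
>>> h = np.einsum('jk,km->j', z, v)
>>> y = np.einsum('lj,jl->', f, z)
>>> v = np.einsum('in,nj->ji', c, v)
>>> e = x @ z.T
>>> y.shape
()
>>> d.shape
(5, 29, 5)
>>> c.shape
(17, 17)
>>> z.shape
(5, 17)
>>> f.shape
(17, 5)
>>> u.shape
(17, 17)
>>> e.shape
(5, 29, 5)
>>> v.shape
(29, 17)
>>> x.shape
(5, 29, 17)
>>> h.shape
(5,)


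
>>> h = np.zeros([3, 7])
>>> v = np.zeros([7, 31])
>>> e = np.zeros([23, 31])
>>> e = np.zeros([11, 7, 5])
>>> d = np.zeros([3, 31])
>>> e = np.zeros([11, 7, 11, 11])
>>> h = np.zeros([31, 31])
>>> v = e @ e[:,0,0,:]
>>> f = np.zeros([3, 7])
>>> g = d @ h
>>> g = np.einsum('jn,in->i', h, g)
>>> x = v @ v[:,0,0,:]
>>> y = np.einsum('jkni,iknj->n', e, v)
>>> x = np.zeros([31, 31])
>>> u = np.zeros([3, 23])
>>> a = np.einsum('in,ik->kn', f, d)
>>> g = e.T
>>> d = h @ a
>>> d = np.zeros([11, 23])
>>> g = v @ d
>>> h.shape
(31, 31)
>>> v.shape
(11, 7, 11, 11)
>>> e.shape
(11, 7, 11, 11)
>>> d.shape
(11, 23)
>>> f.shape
(3, 7)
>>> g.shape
(11, 7, 11, 23)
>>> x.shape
(31, 31)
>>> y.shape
(11,)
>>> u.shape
(3, 23)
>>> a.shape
(31, 7)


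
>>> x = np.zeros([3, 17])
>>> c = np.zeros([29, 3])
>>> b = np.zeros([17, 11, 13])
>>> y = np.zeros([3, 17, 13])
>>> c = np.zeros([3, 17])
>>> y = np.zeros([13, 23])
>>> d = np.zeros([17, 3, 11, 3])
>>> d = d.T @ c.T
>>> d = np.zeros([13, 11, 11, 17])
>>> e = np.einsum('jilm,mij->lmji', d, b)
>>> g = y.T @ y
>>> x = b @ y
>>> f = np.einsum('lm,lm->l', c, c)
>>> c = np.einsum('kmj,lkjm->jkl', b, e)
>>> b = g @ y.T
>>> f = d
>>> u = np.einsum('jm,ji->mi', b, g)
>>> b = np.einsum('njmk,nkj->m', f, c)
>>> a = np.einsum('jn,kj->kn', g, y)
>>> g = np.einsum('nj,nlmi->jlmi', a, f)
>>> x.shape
(17, 11, 23)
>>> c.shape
(13, 17, 11)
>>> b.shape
(11,)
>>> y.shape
(13, 23)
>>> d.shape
(13, 11, 11, 17)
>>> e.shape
(11, 17, 13, 11)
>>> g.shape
(23, 11, 11, 17)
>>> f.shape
(13, 11, 11, 17)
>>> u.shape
(13, 23)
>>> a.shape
(13, 23)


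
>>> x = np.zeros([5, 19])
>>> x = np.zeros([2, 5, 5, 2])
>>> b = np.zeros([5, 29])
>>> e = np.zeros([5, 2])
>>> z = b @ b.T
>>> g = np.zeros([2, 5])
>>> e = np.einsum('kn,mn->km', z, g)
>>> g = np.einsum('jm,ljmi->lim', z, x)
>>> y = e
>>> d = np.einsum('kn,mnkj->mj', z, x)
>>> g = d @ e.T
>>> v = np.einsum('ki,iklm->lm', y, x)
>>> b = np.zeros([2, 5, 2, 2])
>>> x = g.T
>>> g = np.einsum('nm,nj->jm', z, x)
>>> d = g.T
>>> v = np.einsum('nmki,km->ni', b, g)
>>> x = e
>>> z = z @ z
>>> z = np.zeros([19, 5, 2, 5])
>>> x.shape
(5, 2)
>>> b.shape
(2, 5, 2, 2)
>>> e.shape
(5, 2)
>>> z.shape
(19, 5, 2, 5)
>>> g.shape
(2, 5)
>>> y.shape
(5, 2)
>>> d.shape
(5, 2)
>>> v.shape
(2, 2)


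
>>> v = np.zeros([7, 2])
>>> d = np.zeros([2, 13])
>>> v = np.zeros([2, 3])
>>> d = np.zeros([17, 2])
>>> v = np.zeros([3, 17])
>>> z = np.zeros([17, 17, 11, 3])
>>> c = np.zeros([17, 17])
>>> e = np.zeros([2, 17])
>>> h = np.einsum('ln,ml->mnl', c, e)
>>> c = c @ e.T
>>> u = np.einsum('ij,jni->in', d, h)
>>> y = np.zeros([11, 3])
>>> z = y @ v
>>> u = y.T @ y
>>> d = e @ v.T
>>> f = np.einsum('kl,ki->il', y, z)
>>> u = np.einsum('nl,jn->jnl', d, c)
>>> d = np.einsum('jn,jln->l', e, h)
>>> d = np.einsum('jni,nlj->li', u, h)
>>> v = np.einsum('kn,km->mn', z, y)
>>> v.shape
(3, 17)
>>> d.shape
(17, 3)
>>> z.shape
(11, 17)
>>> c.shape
(17, 2)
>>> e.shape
(2, 17)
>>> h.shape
(2, 17, 17)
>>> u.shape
(17, 2, 3)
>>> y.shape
(11, 3)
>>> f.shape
(17, 3)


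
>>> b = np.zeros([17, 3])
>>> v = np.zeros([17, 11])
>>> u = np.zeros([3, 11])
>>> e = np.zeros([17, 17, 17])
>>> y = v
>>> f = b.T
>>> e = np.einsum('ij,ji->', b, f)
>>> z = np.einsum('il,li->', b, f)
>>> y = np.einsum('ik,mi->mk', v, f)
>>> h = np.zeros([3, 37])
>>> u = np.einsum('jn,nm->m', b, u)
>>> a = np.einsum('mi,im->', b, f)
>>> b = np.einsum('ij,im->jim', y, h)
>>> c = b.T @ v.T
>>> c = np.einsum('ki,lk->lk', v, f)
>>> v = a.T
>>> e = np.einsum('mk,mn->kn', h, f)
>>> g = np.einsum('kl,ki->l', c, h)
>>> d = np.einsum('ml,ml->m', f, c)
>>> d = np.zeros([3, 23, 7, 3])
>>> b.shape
(11, 3, 37)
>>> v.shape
()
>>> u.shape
(11,)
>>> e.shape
(37, 17)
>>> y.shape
(3, 11)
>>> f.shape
(3, 17)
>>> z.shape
()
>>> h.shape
(3, 37)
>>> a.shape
()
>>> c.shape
(3, 17)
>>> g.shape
(17,)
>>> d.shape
(3, 23, 7, 3)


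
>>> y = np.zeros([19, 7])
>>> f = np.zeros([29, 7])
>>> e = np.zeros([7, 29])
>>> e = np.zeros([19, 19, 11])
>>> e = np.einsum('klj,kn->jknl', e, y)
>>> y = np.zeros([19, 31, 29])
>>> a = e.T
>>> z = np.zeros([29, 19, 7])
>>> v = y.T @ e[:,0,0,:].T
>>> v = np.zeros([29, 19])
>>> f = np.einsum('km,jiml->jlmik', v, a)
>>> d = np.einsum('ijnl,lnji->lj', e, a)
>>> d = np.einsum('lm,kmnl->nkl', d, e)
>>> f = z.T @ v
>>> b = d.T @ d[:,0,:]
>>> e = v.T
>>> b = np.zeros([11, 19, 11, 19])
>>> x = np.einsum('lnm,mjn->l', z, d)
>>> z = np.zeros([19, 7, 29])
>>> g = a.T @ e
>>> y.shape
(19, 31, 29)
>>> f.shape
(7, 19, 19)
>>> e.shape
(19, 29)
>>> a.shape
(19, 7, 19, 11)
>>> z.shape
(19, 7, 29)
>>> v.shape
(29, 19)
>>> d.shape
(7, 11, 19)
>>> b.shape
(11, 19, 11, 19)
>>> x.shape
(29,)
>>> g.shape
(11, 19, 7, 29)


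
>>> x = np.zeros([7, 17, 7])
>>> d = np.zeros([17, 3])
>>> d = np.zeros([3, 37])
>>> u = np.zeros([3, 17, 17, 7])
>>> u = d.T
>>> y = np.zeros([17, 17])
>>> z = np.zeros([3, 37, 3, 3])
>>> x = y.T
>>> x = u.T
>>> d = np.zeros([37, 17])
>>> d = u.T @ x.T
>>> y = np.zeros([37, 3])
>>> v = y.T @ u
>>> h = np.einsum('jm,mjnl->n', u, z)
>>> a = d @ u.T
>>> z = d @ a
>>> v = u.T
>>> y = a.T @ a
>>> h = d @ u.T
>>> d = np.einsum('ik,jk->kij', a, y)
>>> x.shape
(3, 37)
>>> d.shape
(37, 3, 37)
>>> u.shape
(37, 3)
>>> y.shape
(37, 37)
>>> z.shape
(3, 37)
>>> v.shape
(3, 37)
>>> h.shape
(3, 37)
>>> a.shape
(3, 37)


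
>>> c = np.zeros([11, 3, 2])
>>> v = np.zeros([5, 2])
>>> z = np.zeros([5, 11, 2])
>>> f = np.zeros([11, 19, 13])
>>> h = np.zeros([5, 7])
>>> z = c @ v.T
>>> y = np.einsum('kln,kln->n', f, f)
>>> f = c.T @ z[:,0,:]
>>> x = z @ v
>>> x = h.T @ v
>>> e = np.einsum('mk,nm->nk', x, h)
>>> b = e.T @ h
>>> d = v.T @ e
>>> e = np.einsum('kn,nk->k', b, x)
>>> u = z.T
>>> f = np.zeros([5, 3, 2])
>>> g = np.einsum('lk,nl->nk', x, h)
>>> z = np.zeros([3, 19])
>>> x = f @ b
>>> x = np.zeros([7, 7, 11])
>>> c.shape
(11, 3, 2)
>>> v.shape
(5, 2)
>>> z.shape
(3, 19)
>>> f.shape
(5, 3, 2)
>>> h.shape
(5, 7)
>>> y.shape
(13,)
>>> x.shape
(7, 7, 11)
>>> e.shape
(2,)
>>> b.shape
(2, 7)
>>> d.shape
(2, 2)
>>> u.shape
(5, 3, 11)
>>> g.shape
(5, 2)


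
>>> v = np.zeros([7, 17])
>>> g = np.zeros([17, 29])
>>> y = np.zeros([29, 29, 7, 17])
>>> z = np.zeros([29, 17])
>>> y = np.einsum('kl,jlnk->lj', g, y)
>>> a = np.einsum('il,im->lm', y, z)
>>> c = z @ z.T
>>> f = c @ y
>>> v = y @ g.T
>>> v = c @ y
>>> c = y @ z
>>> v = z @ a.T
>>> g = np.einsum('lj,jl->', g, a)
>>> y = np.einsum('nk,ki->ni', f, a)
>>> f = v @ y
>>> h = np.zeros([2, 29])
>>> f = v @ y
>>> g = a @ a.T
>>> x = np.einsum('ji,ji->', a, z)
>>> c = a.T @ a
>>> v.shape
(29, 29)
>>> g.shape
(29, 29)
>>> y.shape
(29, 17)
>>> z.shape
(29, 17)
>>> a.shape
(29, 17)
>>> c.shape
(17, 17)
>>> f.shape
(29, 17)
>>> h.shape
(2, 29)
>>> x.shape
()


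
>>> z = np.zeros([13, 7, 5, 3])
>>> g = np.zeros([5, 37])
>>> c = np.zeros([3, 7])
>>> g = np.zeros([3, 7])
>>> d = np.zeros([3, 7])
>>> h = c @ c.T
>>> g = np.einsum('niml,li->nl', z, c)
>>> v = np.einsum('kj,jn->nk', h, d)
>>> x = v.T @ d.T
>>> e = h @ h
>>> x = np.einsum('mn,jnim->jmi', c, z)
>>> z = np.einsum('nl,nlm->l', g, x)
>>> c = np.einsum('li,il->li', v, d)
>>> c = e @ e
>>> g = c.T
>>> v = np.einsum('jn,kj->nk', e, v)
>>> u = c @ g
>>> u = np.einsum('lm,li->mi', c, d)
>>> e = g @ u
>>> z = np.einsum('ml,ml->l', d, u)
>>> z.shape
(7,)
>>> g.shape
(3, 3)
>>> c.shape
(3, 3)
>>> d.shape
(3, 7)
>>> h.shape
(3, 3)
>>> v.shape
(3, 7)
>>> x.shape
(13, 3, 5)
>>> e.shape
(3, 7)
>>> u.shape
(3, 7)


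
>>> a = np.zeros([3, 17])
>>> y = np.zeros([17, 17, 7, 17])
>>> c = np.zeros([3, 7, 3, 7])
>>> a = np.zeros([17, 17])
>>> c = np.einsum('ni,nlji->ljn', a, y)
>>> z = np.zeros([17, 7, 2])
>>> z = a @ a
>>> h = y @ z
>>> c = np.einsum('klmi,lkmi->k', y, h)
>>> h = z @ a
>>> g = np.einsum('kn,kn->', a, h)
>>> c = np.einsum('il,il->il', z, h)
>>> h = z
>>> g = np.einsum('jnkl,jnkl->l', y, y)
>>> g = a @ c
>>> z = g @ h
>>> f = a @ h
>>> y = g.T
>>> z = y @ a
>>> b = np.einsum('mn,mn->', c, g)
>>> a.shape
(17, 17)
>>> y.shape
(17, 17)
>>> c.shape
(17, 17)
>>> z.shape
(17, 17)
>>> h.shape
(17, 17)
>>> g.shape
(17, 17)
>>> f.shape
(17, 17)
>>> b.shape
()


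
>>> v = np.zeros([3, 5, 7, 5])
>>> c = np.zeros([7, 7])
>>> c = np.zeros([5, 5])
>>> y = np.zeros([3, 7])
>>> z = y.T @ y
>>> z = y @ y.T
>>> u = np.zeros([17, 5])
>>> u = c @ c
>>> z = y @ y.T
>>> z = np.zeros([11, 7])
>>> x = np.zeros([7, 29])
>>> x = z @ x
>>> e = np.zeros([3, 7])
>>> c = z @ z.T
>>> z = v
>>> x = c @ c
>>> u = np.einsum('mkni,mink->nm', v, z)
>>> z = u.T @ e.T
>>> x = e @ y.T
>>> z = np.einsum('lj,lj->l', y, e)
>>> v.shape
(3, 5, 7, 5)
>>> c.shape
(11, 11)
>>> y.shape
(3, 7)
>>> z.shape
(3,)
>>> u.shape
(7, 3)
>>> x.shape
(3, 3)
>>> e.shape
(3, 7)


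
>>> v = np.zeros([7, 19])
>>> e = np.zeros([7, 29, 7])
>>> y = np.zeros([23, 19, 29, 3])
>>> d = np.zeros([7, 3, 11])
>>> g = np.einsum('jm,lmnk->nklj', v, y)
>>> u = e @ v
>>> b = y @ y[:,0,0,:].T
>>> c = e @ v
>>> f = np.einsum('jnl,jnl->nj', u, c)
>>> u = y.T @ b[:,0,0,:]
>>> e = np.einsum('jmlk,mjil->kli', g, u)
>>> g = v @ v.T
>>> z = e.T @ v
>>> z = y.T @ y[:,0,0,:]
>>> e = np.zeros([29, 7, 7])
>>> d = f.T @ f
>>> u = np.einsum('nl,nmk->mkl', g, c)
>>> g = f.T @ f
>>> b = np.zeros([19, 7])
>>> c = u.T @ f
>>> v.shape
(7, 19)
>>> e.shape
(29, 7, 7)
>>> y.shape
(23, 19, 29, 3)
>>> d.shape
(7, 7)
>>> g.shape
(7, 7)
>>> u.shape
(29, 19, 7)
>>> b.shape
(19, 7)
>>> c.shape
(7, 19, 7)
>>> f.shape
(29, 7)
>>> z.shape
(3, 29, 19, 3)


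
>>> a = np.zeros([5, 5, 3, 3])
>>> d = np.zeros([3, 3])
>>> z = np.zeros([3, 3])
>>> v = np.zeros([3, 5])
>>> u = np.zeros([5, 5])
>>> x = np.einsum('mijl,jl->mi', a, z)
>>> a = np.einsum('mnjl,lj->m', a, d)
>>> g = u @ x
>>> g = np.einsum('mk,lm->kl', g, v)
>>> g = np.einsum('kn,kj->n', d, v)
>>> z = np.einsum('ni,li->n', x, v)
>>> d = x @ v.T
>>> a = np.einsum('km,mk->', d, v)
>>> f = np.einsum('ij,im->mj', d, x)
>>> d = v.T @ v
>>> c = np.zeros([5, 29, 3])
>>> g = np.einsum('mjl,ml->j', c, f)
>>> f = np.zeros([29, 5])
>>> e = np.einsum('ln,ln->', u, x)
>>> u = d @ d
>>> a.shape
()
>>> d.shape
(5, 5)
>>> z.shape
(5,)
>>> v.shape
(3, 5)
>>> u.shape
(5, 5)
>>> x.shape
(5, 5)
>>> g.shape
(29,)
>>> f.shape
(29, 5)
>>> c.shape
(5, 29, 3)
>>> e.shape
()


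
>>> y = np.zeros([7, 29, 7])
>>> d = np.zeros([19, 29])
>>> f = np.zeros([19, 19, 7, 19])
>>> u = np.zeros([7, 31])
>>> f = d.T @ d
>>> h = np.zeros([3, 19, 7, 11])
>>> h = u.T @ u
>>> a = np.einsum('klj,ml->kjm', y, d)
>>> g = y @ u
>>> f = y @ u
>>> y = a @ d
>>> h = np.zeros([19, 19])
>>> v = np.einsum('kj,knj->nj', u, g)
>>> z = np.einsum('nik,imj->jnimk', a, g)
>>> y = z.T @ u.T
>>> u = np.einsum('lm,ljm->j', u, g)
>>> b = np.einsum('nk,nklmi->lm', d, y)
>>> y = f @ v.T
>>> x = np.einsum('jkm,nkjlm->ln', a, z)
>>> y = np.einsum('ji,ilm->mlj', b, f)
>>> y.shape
(31, 29, 7)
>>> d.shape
(19, 29)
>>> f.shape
(7, 29, 31)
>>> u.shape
(29,)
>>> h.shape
(19, 19)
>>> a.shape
(7, 7, 19)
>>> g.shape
(7, 29, 31)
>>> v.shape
(29, 31)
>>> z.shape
(31, 7, 7, 29, 19)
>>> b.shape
(7, 7)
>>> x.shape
(29, 31)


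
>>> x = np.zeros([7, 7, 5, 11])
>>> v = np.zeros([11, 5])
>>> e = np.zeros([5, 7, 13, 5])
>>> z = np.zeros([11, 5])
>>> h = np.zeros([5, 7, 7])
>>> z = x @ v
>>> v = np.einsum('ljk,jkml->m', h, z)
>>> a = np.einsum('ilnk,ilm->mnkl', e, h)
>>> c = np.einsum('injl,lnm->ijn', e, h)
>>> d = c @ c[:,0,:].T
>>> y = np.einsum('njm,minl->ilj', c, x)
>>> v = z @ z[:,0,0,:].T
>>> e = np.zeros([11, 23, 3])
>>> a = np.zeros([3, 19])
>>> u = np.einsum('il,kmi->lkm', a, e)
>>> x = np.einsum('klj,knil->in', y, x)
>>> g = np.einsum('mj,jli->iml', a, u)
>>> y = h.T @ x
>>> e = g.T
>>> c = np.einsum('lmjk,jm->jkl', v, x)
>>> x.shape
(5, 7)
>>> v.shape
(7, 7, 5, 7)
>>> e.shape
(11, 3, 23)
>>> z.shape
(7, 7, 5, 5)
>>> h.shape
(5, 7, 7)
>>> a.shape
(3, 19)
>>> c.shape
(5, 7, 7)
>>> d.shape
(5, 13, 5)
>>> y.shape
(7, 7, 7)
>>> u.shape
(19, 11, 23)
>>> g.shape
(23, 3, 11)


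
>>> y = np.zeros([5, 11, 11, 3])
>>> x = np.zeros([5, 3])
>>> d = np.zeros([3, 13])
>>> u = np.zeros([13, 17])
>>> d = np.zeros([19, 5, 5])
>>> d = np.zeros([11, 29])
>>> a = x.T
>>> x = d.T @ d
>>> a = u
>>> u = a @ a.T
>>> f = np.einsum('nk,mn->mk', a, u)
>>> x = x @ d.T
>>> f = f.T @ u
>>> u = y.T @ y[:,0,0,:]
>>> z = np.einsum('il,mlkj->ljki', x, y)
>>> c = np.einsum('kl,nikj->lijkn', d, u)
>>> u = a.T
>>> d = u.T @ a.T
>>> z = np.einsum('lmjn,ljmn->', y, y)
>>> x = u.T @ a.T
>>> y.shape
(5, 11, 11, 3)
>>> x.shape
(13, 13)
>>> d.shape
(13, 13)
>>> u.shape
(17, 13)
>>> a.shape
(13, 17)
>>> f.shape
(17, 13)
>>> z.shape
()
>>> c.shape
(29, 11, 3, 11, 3)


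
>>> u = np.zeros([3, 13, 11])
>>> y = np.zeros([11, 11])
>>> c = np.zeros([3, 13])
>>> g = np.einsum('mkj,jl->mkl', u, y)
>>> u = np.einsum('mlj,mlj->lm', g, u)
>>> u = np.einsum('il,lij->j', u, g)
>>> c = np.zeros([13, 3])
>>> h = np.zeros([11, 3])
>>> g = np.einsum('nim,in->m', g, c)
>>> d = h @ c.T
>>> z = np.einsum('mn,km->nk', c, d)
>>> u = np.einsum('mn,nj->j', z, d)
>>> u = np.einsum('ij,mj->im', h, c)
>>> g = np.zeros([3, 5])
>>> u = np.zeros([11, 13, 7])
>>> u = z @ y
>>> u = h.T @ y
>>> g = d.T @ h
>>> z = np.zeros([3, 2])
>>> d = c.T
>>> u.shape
(3, 11)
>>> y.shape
(11, 11)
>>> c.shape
(13, 3)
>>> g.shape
(13, 3)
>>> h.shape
(11, 3)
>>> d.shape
(3, 13)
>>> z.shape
(3, 2)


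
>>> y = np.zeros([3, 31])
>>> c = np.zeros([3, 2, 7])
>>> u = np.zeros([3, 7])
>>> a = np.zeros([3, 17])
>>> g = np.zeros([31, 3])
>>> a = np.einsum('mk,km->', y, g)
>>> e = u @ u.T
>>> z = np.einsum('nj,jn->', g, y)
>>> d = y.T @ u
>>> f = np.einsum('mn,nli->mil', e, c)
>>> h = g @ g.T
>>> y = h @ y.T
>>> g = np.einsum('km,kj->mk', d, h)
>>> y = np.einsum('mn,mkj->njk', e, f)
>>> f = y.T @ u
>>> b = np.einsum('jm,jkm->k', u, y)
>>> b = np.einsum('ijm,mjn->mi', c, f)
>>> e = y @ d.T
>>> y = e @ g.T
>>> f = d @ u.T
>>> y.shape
(3, 2, 7)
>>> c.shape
(3, 2, 7)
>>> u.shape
(3, 7)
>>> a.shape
()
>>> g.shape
(7, 31)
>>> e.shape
(3, 2, 31)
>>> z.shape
()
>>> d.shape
(31, 7)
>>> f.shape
(31, 3)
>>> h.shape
(31, 31)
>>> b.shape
(7, 3)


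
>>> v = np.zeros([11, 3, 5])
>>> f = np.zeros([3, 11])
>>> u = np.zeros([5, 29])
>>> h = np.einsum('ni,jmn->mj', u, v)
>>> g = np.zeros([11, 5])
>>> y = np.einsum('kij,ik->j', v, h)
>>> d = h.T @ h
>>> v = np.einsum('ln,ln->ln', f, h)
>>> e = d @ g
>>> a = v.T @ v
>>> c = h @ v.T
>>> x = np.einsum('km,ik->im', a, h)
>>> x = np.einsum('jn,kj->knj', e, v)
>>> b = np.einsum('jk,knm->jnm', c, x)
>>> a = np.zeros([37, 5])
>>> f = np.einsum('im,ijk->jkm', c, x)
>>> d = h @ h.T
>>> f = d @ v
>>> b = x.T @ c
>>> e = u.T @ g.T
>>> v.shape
(3, 11)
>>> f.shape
(3, 11)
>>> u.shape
(5, 29)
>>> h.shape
(3, 11)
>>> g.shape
(11, 5)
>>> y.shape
(5,)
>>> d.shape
(3, 3)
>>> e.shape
(29, 11)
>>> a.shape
(37, 5)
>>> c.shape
(3, 3)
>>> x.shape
(3, 5, 11)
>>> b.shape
(11, 5, 3)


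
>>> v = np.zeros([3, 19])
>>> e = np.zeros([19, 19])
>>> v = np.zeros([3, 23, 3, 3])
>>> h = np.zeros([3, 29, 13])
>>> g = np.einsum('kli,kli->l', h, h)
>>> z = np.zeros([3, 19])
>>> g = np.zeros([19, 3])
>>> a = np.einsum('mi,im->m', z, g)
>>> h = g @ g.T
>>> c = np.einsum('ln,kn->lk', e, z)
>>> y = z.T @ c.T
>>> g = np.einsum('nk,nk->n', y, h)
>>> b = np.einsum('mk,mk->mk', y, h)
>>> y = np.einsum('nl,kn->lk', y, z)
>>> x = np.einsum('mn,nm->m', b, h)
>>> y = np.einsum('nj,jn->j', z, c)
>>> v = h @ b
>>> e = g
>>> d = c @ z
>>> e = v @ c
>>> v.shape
(19, 19)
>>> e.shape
(19, 3)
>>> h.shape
(19, 19)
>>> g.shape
(19,)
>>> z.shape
(3, 19)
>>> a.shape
(3,)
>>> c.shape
(19, 3)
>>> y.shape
(19,)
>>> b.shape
(19, 19)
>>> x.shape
(19,)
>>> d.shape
(19, 19)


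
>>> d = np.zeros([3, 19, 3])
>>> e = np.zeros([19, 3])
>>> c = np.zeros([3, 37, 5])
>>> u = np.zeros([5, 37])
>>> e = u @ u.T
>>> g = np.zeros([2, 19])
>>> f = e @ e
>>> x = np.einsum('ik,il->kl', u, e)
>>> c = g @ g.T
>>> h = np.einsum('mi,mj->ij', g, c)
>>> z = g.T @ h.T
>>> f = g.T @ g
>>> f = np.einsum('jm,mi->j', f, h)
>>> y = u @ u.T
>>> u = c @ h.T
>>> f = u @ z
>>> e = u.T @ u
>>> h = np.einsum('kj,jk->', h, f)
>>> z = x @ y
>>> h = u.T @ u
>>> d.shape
(3, 19, 3)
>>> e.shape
(19, 19)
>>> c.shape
(2, 2)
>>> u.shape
(2, 19)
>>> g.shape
(2, 19)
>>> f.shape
(2, 19)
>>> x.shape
(37, 5)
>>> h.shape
(19, 19)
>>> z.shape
(37, 5)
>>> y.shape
(5, 5)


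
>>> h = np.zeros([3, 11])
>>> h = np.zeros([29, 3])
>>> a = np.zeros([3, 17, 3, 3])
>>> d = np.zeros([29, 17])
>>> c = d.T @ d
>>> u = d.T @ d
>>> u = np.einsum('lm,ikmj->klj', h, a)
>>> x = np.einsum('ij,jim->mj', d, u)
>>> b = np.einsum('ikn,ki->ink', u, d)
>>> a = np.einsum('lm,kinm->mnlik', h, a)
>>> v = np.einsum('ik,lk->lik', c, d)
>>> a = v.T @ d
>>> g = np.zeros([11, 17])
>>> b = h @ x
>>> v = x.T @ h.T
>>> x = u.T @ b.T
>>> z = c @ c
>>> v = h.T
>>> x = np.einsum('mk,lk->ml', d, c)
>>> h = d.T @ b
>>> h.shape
(17, 17)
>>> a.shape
(17, 17, 17)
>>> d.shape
(29, 17)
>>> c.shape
(17, 17)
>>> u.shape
(17, 29, 3)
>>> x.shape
(29, 17)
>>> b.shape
(29, 17)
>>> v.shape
(3, 29)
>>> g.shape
(11, 17)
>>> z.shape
(17, 17)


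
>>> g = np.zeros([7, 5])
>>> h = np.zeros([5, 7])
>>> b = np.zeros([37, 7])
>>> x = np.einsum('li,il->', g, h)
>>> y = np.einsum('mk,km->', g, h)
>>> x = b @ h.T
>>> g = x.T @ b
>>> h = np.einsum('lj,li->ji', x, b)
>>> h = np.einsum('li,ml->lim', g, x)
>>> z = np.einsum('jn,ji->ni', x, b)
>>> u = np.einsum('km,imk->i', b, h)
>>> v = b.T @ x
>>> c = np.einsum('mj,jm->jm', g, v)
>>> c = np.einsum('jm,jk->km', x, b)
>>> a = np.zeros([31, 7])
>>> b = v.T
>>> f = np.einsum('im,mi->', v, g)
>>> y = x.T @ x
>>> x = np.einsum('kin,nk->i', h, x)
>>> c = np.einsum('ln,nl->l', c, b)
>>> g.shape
(5, 7)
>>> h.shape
(5, 7, 37)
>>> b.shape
(5, 7)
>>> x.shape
(7,)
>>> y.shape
(5, 5)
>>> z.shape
(5, 7)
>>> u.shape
(5,)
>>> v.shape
(7, 5)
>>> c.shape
(7,)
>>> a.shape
(31, 7)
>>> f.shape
()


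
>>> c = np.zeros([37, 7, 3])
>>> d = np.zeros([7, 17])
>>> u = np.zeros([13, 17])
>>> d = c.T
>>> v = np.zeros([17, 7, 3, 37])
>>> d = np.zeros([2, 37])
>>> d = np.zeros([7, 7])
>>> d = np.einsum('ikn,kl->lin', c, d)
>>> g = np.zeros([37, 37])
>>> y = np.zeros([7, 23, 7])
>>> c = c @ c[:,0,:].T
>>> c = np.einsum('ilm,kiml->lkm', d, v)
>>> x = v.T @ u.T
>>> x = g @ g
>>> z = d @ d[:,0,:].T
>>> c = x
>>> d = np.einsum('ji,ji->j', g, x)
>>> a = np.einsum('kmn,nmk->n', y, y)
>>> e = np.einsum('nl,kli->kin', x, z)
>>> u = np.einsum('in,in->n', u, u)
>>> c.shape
(37, 37)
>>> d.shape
(37,)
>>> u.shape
(17,)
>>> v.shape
(17, 7, 3, 37)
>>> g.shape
(37, 37)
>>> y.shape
(7, 23, 7)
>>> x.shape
(37, 37)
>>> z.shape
(7, 37, 7)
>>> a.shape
(7,)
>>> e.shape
(7, 7, 37)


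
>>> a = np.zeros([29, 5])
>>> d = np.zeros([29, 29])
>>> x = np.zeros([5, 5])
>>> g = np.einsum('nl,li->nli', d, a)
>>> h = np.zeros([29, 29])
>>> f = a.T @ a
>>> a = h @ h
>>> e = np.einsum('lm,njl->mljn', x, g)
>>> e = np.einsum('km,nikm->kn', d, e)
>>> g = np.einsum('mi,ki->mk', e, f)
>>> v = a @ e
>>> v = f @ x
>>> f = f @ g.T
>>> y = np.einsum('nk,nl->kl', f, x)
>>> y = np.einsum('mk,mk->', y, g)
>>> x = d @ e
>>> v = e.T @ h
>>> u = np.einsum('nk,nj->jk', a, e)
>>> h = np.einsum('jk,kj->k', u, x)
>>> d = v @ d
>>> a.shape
(29, 29)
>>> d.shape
(5, 29)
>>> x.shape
(29, 5)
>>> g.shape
(29, 5)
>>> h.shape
(29,)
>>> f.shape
(5, 29)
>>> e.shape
(29, 5)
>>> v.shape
(5, 29)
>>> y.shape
()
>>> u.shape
(5, 29)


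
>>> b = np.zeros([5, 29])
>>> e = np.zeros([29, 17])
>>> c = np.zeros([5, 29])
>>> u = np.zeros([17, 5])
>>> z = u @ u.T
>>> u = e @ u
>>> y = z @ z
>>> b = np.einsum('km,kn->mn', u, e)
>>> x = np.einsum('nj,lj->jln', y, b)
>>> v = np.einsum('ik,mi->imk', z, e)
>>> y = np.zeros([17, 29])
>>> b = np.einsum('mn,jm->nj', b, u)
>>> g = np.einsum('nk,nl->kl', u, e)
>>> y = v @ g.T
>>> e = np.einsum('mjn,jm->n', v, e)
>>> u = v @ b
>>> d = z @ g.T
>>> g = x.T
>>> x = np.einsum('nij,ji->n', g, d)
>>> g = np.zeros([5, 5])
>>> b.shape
(17, 29)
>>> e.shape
(17,)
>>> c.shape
(5, 29)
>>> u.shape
(17, 29, 29)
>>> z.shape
(17, 17)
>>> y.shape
(17, 29, 5)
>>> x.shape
(17,)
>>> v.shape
(17, 29, 17)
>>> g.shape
(5, 5)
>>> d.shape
(17, 5)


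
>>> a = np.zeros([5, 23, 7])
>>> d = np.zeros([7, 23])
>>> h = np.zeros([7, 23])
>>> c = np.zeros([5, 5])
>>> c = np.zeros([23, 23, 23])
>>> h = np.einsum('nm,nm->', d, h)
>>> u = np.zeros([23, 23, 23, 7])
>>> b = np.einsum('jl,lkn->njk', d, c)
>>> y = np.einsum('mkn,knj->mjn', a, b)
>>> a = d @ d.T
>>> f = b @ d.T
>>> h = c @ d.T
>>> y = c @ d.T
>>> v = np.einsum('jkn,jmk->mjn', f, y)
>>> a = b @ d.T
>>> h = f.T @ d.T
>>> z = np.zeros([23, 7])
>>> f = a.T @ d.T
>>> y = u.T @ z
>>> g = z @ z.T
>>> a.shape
(23, 7, 7)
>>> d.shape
(7, 23)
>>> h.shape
(7, 7, 7)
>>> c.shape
(23, 23, 23)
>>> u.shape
(23, 23, 23, 7)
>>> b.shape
(23, 7, 23)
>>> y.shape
(7, 23, 23, 7)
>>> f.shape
(7, 7, 7)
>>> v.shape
(23, 23, 7)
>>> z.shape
(23, 7)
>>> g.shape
(23, 23)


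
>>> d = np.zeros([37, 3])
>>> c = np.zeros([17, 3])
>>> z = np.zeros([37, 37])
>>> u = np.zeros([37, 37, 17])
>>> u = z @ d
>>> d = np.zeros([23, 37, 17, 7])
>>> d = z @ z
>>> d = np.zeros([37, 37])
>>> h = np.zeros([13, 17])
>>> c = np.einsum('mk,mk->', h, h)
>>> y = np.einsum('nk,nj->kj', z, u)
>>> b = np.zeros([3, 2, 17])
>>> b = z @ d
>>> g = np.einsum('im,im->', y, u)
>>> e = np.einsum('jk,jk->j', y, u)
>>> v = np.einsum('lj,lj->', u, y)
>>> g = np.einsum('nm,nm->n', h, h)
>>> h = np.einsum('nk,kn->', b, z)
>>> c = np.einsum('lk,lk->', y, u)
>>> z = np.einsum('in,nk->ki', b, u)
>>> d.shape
(37, 37)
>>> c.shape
()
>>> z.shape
(3, 37)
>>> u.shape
(37, 3)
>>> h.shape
()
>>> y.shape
(37, 3)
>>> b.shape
(37, 37)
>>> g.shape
(13,)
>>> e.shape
(37,)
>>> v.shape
()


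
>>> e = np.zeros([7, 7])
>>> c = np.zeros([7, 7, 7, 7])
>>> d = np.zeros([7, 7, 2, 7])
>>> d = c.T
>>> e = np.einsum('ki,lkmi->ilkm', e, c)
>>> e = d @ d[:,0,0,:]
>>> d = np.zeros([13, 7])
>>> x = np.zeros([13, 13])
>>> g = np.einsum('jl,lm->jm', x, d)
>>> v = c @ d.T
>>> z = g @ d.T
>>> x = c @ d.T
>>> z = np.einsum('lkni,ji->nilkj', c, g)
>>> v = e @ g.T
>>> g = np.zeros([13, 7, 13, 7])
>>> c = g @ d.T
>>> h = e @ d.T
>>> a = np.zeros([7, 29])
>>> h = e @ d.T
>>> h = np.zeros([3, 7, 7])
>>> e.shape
(7, 7, 7, 7)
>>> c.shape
(13, 7, 13, 13)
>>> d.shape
(13, 7)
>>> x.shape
(7, 7, 7, 13)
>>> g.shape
(13, 7, 13, 7)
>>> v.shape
(7, 7, 7, 13)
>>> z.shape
(7, 7, 7, 7, 13)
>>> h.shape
(3, 7, 7)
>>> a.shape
(7, 29)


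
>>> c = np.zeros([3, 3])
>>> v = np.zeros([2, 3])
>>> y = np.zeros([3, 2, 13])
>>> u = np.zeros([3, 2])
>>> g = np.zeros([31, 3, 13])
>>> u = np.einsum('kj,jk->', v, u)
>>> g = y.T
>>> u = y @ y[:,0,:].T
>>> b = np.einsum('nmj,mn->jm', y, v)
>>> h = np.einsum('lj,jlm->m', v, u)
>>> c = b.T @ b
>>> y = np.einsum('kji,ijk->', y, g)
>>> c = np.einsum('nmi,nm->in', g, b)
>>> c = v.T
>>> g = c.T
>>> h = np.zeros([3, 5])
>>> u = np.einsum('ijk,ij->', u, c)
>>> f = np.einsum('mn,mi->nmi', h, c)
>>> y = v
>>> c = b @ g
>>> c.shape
(13, 3)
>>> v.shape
(2, 3)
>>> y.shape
(2, 3)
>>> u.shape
()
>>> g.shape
(2, 3)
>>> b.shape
(13, 2)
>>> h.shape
(3, 5)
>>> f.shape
(5, 3, 2)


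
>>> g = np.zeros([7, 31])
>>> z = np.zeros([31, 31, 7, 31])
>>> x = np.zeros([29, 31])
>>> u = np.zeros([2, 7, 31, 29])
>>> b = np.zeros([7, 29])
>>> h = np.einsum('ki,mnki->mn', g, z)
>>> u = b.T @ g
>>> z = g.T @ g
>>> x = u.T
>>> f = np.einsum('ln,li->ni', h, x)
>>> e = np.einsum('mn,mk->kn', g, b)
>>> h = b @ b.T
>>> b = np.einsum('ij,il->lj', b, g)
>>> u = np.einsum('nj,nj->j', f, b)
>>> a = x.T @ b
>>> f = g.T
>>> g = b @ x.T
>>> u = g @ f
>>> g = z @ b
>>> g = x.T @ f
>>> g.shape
(29, 7)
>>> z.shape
(31, 31)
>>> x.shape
(31, 29)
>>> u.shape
(31, 7)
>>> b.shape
(31, 29)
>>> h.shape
(7, 7)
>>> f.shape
(31, 7)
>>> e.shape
(29, 31)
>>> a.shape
(29, 29)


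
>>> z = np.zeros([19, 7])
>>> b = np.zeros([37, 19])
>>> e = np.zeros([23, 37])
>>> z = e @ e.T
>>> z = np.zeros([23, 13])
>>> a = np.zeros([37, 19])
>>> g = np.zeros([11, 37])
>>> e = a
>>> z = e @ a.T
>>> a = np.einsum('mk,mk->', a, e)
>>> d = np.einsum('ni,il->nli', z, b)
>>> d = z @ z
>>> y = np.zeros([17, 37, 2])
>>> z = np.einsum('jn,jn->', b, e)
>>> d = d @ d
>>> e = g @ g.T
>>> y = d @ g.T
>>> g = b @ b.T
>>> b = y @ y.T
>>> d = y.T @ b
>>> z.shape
()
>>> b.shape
(37, 37)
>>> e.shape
(11, 11)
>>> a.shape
()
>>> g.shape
(37, 37)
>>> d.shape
(11, 37)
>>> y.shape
(37, 11)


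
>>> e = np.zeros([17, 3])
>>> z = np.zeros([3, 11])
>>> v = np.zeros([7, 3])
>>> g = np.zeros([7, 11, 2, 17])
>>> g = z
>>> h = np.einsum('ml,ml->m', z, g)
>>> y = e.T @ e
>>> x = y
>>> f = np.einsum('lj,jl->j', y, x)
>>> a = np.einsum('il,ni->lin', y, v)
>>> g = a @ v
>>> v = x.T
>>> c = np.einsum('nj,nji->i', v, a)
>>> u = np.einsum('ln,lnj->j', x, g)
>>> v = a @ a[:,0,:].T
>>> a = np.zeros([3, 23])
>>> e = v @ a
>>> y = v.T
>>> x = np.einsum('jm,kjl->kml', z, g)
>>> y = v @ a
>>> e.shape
(3, 3, 23)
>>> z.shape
(3, 11)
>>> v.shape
(3, 3, 3)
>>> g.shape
(3, 3, 3)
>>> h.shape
(3,)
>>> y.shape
(3, 3, 23)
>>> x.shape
(3, 11, 3)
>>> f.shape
(3,)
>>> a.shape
(3, 23)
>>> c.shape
(7,)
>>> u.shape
(3,)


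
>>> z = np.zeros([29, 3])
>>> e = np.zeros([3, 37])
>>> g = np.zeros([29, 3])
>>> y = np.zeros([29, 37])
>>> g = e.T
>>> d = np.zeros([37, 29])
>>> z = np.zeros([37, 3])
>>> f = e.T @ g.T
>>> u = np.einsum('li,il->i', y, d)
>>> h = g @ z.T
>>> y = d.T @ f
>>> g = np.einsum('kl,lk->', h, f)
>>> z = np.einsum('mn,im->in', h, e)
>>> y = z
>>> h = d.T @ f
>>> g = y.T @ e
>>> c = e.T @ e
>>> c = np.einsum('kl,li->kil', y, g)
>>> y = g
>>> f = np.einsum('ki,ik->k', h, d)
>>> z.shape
(3, 37)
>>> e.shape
(3, 37)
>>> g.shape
(37, 37)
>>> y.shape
(37, 37)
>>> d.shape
(37, 29)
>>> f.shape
(29,)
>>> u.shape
(37,)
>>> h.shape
(29, 37)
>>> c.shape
(3, 37, 37)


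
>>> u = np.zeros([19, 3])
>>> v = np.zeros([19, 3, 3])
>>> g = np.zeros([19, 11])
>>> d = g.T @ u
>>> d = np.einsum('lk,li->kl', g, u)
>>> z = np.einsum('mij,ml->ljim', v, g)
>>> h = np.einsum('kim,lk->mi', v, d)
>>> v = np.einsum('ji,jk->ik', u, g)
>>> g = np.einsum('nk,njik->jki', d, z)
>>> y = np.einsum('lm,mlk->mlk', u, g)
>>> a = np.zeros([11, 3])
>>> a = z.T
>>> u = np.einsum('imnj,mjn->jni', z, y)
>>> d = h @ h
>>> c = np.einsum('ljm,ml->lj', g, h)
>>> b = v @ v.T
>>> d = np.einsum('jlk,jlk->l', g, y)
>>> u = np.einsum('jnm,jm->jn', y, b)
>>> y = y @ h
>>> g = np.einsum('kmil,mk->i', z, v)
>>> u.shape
(3, 19)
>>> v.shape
(3, 11)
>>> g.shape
(3,)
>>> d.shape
(19,)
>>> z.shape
(11, 3, 3, 19)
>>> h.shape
(3, 3)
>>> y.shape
(3, 19, 3)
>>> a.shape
(19, 3, 3, 11)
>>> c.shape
(3, 19)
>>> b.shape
(3, 3)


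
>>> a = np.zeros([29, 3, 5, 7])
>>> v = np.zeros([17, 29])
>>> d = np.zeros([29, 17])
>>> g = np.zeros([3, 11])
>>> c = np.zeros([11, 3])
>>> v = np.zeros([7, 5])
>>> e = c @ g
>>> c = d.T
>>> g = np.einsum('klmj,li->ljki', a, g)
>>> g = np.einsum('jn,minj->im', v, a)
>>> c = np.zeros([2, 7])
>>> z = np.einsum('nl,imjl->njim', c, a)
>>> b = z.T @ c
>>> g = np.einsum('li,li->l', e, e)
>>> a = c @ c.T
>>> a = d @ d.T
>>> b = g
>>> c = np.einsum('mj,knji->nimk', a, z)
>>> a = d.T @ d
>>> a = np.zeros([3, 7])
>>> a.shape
(3, 7)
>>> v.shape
(7, 5)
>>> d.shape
(29, 17)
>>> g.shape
(11,)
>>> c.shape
(5, 3, 29, 2)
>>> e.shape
(11, 11)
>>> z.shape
(2, 5, 29, 3)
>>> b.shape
(11,)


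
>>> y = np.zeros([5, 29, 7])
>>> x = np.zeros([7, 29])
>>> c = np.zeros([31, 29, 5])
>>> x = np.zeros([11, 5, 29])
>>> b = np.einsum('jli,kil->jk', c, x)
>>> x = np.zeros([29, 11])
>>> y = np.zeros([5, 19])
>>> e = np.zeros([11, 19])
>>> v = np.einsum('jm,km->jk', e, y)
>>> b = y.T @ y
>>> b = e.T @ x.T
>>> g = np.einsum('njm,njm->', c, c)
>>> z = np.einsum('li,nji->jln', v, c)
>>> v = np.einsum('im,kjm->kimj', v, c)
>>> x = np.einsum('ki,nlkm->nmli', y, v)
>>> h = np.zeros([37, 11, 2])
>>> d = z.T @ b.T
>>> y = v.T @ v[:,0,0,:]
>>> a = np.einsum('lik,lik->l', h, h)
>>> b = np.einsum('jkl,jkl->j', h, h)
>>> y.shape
(29, 5, 11, 29)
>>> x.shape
(31, 29, 11, 19)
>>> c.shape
(31, 29, 5)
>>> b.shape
(37,)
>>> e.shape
(11, 19)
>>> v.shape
(31, 11, 5, 29)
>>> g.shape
()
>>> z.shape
(29, 11, 31)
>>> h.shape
(37, 11, 2)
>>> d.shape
(31, 11, 19)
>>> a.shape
(37,)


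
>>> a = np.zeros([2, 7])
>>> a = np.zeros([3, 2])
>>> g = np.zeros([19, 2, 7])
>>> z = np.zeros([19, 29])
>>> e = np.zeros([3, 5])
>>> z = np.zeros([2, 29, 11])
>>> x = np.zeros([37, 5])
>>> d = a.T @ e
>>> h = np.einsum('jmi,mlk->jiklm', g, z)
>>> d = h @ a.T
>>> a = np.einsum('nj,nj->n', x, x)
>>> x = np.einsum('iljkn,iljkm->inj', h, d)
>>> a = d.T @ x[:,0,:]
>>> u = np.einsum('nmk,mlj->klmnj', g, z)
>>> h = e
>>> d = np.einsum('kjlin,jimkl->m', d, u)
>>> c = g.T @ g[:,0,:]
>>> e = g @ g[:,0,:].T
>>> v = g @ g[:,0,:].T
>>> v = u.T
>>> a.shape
(3, 29, 11, 7, 11)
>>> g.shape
(19, 2, 7)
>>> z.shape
(2, 29, 11)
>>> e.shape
(19, 2, 19)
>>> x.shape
(19, 2, 11)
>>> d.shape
(2,)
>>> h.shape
(3, 5)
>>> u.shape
(7, 29, 2, 19, 11)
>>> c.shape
(7, 2, 7)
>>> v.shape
(11, 19, 2, 29, 7)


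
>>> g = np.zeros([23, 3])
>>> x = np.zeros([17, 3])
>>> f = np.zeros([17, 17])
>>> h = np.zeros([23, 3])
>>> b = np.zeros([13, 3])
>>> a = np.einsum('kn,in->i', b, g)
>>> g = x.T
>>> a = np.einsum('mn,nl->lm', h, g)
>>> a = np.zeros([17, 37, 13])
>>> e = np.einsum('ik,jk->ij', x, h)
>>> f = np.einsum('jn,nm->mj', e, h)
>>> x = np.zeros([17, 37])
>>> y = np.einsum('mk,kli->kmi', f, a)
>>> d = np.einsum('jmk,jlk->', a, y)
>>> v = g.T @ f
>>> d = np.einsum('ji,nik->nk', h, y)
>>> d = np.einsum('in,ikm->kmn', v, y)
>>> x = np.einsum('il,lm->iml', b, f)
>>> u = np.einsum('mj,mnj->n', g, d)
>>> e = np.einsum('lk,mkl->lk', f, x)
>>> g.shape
(3, 17)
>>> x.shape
(13, 17, 3)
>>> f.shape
(3, 17)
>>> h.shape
(23, 3)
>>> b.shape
(13, 3)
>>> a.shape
(17, 37, 13)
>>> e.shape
(3, 17)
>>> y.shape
(17, 3, 13)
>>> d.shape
(3, 13, 17)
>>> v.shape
(17, 17)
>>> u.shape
(13,)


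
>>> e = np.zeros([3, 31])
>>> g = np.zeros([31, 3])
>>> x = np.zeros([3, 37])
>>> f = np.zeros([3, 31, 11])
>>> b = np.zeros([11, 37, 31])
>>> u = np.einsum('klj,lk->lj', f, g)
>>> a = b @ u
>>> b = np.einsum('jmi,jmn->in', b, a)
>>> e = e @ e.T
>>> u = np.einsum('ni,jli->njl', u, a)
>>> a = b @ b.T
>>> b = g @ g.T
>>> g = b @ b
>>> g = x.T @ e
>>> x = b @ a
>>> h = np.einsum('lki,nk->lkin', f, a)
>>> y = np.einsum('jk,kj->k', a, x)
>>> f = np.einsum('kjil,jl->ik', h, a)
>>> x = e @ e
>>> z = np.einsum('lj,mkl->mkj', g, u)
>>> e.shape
(3, 3)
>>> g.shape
(37, 3)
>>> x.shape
(3, 3)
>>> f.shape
(11, 3)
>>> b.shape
(31, 31)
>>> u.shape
(31, 11, 37)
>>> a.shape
(31, 31)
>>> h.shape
(3, 31, 11, 31)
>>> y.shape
(31,)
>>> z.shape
(31, 11, 3)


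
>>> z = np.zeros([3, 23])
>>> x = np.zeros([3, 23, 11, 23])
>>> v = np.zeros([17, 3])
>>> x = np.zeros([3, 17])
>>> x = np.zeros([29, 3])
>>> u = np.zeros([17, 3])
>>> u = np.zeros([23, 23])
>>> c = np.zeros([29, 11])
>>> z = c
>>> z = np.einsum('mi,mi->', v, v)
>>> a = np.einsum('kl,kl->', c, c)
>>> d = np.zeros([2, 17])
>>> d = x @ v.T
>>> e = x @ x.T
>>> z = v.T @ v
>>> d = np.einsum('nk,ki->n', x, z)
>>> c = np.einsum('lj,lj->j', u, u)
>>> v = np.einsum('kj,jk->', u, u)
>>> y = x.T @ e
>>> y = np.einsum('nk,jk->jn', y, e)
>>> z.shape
(3, 3)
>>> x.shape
(29, 3)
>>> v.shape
()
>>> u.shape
(23, 23)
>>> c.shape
(23,)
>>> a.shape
()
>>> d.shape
(29,)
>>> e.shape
(29, 29)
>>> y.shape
(29, 3)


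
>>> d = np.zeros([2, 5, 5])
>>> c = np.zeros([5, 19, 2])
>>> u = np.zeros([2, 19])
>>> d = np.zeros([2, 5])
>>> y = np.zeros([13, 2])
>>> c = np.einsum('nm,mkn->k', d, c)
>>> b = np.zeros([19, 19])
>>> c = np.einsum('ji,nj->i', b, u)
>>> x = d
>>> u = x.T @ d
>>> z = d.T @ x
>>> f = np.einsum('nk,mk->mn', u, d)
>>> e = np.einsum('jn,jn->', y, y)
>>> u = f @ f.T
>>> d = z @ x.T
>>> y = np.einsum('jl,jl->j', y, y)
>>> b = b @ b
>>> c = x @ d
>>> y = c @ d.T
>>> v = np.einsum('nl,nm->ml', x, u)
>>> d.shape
(5, 2)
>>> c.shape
(2, 2)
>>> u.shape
(2, 2)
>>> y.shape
(2, 5)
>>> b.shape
(19, 19)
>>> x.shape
(2, 5)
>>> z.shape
(5, 5)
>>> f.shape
(2, 5)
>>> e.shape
()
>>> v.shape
(2, 5)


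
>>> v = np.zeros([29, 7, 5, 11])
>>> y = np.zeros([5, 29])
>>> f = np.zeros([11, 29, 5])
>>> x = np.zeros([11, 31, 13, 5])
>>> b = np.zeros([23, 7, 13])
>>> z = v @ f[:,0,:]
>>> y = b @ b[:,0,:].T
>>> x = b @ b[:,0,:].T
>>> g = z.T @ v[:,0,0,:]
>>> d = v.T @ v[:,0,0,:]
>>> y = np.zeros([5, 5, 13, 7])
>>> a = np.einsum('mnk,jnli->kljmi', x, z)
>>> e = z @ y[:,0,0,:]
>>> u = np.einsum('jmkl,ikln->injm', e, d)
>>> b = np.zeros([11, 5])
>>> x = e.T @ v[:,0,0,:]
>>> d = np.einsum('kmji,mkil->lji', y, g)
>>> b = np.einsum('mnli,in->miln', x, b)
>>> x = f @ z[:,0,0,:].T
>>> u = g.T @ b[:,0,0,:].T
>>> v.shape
(29, 7, 5, 11)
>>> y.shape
(5, 5, 13, 7)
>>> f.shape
(11, 29, 5)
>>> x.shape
(11, 29, 29)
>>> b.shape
(7, 11, 7, 5)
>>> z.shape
(29, 7, 5, 5)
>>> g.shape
(5, 5, 7, 11)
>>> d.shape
(11, 13, 7)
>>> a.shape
(23, 5, 29, 23, 5)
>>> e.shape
(29, 7, 5, 7)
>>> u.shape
(11, 7, 5, 7)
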